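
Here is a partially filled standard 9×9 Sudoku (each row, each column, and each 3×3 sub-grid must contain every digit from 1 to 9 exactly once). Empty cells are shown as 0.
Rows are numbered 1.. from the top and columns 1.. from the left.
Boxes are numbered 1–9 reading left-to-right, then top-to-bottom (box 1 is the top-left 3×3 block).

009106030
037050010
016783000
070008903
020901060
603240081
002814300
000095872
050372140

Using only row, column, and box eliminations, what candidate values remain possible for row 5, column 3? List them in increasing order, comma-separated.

Row 5 already contains {1, 2, 6, 9}.
Column 3 already contains {2, 3, 6, 7, 9}.
Its 3×3 block (box 4) already contains {2, 3, 6, 7}.
Removing those from 1–9 leaves {4, 5, 8} as the candidates for row 5, column 3.

4,5,8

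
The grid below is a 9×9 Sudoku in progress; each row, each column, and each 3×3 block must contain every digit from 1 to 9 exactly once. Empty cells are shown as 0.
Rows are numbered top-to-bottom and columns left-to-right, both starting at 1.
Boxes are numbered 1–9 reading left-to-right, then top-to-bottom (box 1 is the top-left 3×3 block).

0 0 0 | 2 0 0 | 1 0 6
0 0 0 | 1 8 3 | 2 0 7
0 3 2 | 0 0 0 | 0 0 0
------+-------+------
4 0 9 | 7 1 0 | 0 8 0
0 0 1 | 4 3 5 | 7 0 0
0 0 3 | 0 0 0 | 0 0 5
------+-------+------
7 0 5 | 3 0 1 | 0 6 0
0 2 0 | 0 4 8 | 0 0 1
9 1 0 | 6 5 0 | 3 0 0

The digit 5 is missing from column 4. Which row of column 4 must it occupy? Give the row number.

Consider where 5 can go in column 4.
R6C4 is out (row 6 already has a 5).
R8C4 is out (box 8 already has a 5).
So the only cell in column 4 that can hold 5 is R3C4.
That is row 3.

3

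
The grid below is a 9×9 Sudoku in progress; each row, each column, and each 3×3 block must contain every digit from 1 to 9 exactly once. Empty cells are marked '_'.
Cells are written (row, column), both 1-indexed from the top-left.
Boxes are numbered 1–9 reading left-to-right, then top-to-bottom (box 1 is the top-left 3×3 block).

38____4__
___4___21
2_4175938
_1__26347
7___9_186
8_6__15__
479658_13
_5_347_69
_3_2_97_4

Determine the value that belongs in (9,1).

6

Cell (9,1) itself could take any of {1, 6} by direct elimination.
Consider where 6 can go in box 7.
(8,1) is out (row 8 already has a 6).
(8,3) is out (row 8 already has a 6).
(9,3) is out (column 3 already has a 6).
So the only cell in box 7 that can hold 6 is (9,1).
Therefore (9,1) = 6.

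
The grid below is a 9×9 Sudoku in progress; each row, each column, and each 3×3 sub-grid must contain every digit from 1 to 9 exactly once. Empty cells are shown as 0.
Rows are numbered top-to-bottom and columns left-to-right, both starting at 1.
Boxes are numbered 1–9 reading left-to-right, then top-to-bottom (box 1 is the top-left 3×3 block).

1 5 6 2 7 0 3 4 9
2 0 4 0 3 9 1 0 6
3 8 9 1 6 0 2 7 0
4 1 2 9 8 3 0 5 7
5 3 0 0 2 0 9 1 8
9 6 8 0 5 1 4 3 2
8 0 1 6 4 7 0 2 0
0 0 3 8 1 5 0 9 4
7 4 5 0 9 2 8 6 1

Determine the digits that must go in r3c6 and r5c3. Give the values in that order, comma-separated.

4,7

For r3c6:
  Row 3 already contains {1, 2, 3, 6, 7, 8, 9}.
  Column 6 already contains {1, 2, 3, 5, 7, 9}.
  Its 3×3 block (box 2) already contains {1, 2, 3, 6, 7, 9}.
  The only value from 1–9 not eliminated is 4, so r3c6 = 4.
For r5c3:
  Row 5 already contains {1, 2, 3, 5, 8, 9}.
  Column 3 already contains {1, 2, 3, 4, 5, 6, 8, 9}.
  Its 3×3 block (box 4) already contains {1, 2, 3, 4, 5, 6, 8, 9}.
  The only value from 1–9 not eliminated is 7, so r5c3 = 7.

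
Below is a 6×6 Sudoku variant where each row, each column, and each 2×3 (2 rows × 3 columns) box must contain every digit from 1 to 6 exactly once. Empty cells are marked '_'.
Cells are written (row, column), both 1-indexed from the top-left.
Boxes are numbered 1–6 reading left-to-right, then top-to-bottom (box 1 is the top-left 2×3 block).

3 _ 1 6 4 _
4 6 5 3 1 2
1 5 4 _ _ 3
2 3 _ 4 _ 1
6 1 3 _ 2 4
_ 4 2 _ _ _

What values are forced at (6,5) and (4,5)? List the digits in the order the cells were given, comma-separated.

For (6,5):
  Consider where 3 can go in column 5.
  (3,5) is out (row 3 already has a 3).
  (4,5) is out (row 4 already has a 3).
  So the only cell in column 5 that can hold 3 is (6,5).
  So (6,5) = 3.
For (4,5):
  Consider where 5 can go in row 4.
  (4,3) is out (column 3 already has a 5).
  So the only cell in row 4 that can hold 5 is (4,5).
  So (4,5) = 5.

3,5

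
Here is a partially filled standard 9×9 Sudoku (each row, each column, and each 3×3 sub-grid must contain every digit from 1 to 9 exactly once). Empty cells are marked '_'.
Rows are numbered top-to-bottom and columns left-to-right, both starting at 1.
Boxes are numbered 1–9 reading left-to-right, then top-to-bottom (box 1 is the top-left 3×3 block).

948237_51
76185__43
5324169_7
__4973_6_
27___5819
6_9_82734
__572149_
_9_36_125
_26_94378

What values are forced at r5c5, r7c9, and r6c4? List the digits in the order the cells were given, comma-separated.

4,6,1

For r5c5:
  Row 5 already contains {1, 2, 5, 7, 8, 9}.
  Column 5 already contains {1, 2, 3, 5, 6, 7, 8, 9}.
  Its 3×3 block (box 5) already contains {2, 3, 5, 7, 8, 9}.
  The only value from 1–9 not eliminated is 4, so r5c5 = 4.
For r7c9:
  Row 7 already contains {1, 2, 4, 5, 7, 9}.
  Column 9 already contains {1, 3, 4, 5, 7, 8, 9}.
  Its 3×3 block (box 9) already contains {1, 2, 3, 4, 5, 7, 8, 9}.
  The only value from 1–9 not eliminated is 6, so r7c9 = 6.
For r6c4:
  Row 6 already contains {2, 3, 4, 6, 7, 8, 9}.
  Column 4 already contains {2, 3, 4, 7, 8, 9}.
  Its 3×3 block (box 5) already contains {2, 3, 5, 7, 8, 9}.
  The only value from 1–9 not eliminated is 1, so r6c4 = 1.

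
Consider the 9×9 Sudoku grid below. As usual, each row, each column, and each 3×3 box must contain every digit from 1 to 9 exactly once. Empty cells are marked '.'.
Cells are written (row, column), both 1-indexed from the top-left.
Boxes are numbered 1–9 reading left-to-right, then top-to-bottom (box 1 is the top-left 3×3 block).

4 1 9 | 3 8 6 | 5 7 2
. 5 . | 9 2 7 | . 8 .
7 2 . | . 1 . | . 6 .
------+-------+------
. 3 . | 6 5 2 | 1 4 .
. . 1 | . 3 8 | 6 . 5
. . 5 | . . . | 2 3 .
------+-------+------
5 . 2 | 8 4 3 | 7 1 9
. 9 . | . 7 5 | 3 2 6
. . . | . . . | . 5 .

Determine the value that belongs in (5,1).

2

Cell (5,1) itself could take any of {2, 9} by direct elimination.
Consider where 2 can go in column 1.
(2,1) is out (row 2 already has a 2).
(4,1) is out (row 4 already has a 2).
(6,1) is out (row 6 already has a 2).
(8,1) is out (row 8 already has a 2).
(9,1) is out (box 7 already has a 2).
So the only cell in column 1 that can hold 2 is (5,1).
Therefore (5,1) = 2.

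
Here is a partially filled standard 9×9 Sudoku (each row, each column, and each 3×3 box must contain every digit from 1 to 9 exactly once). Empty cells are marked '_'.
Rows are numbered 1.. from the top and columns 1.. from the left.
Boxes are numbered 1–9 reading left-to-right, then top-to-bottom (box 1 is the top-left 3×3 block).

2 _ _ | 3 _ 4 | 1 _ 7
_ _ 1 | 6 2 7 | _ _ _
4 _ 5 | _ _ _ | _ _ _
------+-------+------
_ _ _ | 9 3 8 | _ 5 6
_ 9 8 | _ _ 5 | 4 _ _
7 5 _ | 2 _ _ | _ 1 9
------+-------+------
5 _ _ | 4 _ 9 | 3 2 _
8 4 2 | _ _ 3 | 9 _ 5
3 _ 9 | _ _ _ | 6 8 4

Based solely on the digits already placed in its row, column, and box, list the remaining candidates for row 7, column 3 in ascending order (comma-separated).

6,7

Row 7 already contains {2, 3, 4, 5, 9}.
Column 3 already contains {1, 2, 5, 8, 9}.
Its 3×3 block (box 7) already contains {2, 3, 4, 5, 8, 9}.
Removing those from 1–9 leaves {6, 7} as the candidates for row 7, column 3.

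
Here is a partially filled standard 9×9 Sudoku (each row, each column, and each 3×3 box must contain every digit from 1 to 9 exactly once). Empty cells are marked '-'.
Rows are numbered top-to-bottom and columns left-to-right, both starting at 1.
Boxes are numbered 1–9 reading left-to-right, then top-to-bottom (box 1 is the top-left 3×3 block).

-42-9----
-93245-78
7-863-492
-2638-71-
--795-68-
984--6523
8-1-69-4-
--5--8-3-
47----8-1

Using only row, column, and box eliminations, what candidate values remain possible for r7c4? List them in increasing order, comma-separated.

Row 7 already contains {1, 4, 6, 8, 9}.
Column 4 already contains {2, 3, 6, 9}.
Its 3×3 block (box 8) already contains {6, 8, 9}.
Removing those from 1–9 leaves {5, 7} as the candidates for r7c4.

5,7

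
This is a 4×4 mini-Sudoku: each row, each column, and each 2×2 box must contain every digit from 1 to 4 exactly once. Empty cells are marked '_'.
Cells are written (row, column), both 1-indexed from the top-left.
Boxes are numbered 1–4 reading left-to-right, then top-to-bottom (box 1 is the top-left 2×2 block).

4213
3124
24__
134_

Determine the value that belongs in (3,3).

3

Row 3 already contains {2, 4}.
Column 3 already contains {1, 2, 4}.
Its 2×2 block (box 4) already contains {4}.
The only value from 1–4 not eliminated is 3, so (3,3) = 3.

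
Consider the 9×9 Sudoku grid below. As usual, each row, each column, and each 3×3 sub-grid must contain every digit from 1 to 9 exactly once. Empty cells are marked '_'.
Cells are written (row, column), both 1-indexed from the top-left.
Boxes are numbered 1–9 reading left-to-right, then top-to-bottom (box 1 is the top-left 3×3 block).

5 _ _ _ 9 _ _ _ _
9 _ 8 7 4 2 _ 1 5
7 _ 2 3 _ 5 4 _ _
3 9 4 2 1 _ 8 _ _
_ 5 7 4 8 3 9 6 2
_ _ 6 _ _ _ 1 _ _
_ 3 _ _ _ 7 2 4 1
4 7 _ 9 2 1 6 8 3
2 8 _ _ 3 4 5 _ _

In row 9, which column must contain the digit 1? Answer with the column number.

3

Consider where 1 can go in row 9.
(9,4) is out (box 8 already has a 1).
(9,8) is out (column 8 already has a 1).
(9,9) is out (column 9 already has a 1).
So the only cell in row 9 that can hold 1 is (9,3).
That is column 3.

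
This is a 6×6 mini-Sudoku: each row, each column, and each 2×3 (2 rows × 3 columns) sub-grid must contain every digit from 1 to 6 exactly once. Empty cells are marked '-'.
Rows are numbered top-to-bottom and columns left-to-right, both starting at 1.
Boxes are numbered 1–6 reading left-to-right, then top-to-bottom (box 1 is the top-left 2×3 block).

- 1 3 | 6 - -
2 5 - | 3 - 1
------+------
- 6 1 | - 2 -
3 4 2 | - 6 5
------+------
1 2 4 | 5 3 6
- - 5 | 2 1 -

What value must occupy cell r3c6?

3

Cell r3c6 itself could take any of {3, 4} by direct elimination.
Consider where 3 can go in row 3.
r3c1 is out (column 1 already has a 3).
r3c4 is out (column 4 already has a 3).
So the only cell in row 3 that can hold 3 is r3c6.
Therefore r3c6 = 3.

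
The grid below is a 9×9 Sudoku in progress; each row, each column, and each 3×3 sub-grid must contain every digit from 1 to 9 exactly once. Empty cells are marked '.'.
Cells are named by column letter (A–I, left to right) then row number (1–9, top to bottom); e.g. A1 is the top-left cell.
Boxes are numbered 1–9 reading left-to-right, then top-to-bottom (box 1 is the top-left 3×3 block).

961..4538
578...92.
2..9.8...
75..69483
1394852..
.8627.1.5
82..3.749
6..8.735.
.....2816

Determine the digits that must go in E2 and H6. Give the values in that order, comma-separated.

1,9

For E2:
  Row 2 already contains {2, 5, 7, 8, 9}.
  Column E already contains {3, 6, 7, 8}.
  Its 3×3 block (box 2) already contains {4, 8, 9}.
  The only value from 1–9 not eliminated is 1, so E2 = 1.
For H6:
  Row 6 already contains {1, 2, 5, 6, 7, 8}.
  Column H already contains {1, 2, 3, 4, 5, 8}.
  Its 3×3 block (box 6) already contains {1, 2, 3, 4, 5, 8}.
  The only value from 1–9 not eliminated is 9, so H6 = 9.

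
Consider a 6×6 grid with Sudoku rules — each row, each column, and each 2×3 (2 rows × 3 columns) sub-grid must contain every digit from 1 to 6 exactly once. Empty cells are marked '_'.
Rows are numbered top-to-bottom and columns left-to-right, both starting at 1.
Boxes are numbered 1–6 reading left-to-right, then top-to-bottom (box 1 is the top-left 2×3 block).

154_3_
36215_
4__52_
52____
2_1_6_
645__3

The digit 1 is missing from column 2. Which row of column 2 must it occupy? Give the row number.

Consider where 1 can go in column 2.
R5C2 is out (row 5 already has a 1).
So the only cell in column 2 that can hold 1 is R3C2.
That is row 3.

3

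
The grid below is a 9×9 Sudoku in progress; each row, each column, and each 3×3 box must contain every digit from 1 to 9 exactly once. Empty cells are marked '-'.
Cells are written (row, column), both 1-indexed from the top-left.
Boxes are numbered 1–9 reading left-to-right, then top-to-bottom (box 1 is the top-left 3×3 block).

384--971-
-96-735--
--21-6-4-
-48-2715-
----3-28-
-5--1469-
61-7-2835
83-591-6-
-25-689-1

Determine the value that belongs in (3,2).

7

Row 3 already contains {1, 2, 4, 6}.
Column 2 already contains {1, 2, 3, 4, 5, 8, 9}.
Its 3×3 block (box 1) already contains {2, 3, 4, 6, 8, 9}.
The only value from 1–9 not eliminated is 7, so (3,2) = 7.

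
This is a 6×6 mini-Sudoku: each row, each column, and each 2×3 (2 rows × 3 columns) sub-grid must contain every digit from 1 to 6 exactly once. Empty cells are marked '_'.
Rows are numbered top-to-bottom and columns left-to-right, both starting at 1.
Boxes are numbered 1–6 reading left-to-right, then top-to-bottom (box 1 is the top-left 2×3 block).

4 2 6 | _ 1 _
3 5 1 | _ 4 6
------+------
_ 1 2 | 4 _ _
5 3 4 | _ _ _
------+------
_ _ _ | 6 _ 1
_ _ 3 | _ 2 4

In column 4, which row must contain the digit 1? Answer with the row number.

4

Consider where 1 can go in column 4.
r1c4 is out (row 1 already has a 1).
r2c4 is out (row 2 already has a 1).
r6c4 is out (box 6 already has a 1).
So the only cell in column 4 that can hold 1 is r4c4.
That is row 4.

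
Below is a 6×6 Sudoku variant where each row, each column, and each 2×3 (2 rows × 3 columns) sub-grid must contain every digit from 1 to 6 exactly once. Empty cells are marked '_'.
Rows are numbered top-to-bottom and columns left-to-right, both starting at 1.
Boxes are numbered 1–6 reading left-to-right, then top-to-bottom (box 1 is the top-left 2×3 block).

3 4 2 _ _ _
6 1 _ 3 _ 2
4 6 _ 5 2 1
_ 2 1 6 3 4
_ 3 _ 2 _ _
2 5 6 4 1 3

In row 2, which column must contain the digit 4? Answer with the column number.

5

Consider where 4 can go in row 2.
R2C3 is out (box 1 already has a 4).
So the only cell in row 2 that can hold 4 is R2C5.
That is column 5.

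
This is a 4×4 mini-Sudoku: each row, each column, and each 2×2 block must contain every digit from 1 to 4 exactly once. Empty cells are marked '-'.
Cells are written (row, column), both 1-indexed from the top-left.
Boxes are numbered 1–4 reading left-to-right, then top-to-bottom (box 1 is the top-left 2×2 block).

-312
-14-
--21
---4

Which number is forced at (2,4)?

3

Row 2 already contains {1, 4}.
Column 4 already contains {1, 2, 4}.
Its 2×2 block (box 2) already contains {1, 2, 4}.
The only value from 1–4 not eliminated is 3, so (2,4) = 3.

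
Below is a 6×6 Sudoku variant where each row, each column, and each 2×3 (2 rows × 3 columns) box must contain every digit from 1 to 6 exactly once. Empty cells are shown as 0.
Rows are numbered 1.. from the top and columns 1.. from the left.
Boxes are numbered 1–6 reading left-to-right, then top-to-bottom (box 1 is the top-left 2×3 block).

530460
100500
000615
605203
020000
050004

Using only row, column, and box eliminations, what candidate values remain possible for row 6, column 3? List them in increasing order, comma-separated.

1,3,6

Row 6 already contains {4, 5}.
Column 3 already contains {5}.
Its 2×3 block (box 5) already contains {2, 5}.
Removing those from 1–6 leaves {1, 3, 6} as the candidates for row 6, column 3.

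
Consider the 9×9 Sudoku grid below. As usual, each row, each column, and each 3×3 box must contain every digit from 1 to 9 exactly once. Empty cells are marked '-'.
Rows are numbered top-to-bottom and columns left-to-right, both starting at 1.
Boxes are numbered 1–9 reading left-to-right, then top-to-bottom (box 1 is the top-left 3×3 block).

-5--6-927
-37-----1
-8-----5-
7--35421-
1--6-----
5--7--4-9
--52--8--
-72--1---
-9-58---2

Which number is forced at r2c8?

Cell r2c8 itself could take any of {4, 6, 8} by direct elimination.
Consider where 8 can go in box 3.
r2c7 is out (column 7 already has a 8).
r3c7 is out (row 3 already has a 8).
r3c9 is out (row 3 already has a 8).
So the only cell in box 3 that can hold 8 is r2c8.
Therefore r2c8 = 8.

8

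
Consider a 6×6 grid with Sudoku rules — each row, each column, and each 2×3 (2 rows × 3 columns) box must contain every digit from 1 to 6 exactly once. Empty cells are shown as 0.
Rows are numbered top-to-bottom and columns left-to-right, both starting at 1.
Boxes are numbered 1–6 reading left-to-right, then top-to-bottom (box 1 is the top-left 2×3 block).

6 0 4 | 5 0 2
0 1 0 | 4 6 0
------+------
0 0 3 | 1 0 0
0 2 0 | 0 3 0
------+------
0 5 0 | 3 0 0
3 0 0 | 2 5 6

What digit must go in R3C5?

2

Cell R3C5 itself could take any of {2, 4} by direct elimination.
Consider where 2 can go in column 5.
R1C5 is out (row 1 already has a 2).
R5C5 is out (box 6 already has a 2).
So the only cell in column 5 that can hold 2 is R3C5.
Therefore R3C5 = 2.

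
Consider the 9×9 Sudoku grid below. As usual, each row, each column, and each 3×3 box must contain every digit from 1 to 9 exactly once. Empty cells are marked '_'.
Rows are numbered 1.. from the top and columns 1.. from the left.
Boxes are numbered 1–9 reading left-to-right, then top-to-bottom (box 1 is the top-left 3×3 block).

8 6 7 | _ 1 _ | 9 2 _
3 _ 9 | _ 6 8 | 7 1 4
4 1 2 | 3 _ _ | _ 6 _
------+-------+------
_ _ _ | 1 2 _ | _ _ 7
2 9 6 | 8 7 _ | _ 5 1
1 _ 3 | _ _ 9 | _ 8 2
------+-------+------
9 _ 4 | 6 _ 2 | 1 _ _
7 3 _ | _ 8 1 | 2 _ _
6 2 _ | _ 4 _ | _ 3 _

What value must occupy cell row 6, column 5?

5

Row 6 already contains {1, 2, 3, 8, 9}.
Column 5 already contains {1, 2, 4, 6, 7, 8}.
Its 3×3 block (box 5) already contains {1, 2, 7, 8, 9}.
The only value from 1–9 not eliminated is 5, so row 6, column 5 = 5.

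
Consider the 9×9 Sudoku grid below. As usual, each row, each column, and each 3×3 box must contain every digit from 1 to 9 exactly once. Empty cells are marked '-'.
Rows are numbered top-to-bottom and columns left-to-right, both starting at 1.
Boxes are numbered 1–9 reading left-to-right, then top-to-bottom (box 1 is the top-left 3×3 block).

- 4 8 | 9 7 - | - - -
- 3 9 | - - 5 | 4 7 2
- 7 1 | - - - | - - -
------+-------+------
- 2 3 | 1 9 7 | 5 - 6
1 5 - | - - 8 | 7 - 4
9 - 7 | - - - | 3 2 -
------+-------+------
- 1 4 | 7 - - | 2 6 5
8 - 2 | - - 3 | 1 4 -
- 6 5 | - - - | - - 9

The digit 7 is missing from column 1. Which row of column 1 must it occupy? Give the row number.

9

Consider where 7 can go in column 1.
R1C1 is out (row 1 already has a 7).
R2C1 is out (row 2 already has a 7).
R3C1 is out (row 3 already has a 7).
R4C1 is out (row 4 already has a 7).
R7C1 is out (row 7 already has a 7).
So the only cell in column 1 that can hold 7 is R9C1.
That is row 9.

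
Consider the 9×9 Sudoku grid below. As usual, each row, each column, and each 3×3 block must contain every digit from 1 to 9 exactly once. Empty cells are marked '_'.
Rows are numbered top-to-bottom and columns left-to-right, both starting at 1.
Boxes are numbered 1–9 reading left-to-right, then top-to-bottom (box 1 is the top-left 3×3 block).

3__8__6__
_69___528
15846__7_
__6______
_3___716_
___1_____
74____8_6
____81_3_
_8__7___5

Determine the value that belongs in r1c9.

Cell r1c9 itself could take any of {1, 4, 9} by direct elimination.
Consider where 1 can go in column 9.
r3c9 is out (row 3 already has a 1).
r4c9 is out (box 6 already has a 1).
r5c9 is out (row 5 already has a 1).
r6c9 is out (row 6 already has a 1).
r8c9 is out (row 8 already has a 1).
So the only cell in column 9 that can hold 1 is r1c9.
Therefore r1c9 = 1.

1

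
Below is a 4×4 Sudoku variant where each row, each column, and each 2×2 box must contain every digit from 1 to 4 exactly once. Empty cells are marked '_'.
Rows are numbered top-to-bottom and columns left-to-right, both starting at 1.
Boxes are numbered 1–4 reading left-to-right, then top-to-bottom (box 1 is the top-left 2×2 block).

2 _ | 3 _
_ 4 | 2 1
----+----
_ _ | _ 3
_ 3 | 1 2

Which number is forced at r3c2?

Cell r3c2 itself could take any of {1, 2} by direct elimination.
Consider where 2 can go in box 3.
r3c1 is out (column 1 already has a 2).
r4c1 is out (row 4 already has a 2).
So the only cell in box 3 that can hold 2 is r3c2.
Therefore r3c2 = 2.

2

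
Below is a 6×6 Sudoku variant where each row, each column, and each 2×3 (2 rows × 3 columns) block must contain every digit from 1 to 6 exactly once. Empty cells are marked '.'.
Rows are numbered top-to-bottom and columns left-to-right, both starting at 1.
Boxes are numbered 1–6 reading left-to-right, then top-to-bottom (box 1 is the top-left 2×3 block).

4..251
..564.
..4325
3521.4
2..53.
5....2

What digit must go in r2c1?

1

Row 2 already contains {4, 5, 6}.
Column 1 already contains {2, 3, 4, 5}.
Its 2×3 block (box 1) already contains {4, 5}.
The only value from 1–6 not eliminated is 1, so r2c1 = 1.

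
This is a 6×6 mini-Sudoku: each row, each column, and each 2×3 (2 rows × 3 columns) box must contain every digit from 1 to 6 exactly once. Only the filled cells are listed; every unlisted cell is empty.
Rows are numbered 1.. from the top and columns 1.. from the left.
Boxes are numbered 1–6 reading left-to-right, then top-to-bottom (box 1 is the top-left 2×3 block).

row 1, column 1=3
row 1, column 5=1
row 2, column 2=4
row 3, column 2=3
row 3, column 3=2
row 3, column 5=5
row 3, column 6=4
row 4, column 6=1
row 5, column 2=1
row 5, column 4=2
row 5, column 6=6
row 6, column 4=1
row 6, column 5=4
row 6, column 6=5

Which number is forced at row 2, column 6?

3

Cell row 2, column 6 itself could take any of {2, 3} by direct elimination.
Consider where 3 can go in column 6.
row 1, column 6 is out (row 1 already has a 3).
So the only cell in column 6 that can hold 3 is row 2, column 6.
Therefore row 2, column 6 = 3.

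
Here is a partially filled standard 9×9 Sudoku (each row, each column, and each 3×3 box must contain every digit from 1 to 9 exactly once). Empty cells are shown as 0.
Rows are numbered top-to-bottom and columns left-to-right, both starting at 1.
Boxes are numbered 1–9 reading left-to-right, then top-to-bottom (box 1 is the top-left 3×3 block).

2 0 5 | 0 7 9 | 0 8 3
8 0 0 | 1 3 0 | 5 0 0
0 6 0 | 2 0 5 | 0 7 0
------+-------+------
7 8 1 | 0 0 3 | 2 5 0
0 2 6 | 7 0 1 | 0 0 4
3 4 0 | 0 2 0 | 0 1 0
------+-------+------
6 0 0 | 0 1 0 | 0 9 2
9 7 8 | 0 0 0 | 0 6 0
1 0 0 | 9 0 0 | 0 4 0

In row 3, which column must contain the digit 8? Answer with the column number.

Consider where 8 can go in row 3.
R3C1 is out (column 1 already has a 8).
R3C3 is out (column 3 already has a 8).
R3C7 is out (box 3 already has a 8).
R3C9 is out (box 3 already has a 8).
So the only cell in row 3 that can hold 8 is R3C5.
That is column 5.

5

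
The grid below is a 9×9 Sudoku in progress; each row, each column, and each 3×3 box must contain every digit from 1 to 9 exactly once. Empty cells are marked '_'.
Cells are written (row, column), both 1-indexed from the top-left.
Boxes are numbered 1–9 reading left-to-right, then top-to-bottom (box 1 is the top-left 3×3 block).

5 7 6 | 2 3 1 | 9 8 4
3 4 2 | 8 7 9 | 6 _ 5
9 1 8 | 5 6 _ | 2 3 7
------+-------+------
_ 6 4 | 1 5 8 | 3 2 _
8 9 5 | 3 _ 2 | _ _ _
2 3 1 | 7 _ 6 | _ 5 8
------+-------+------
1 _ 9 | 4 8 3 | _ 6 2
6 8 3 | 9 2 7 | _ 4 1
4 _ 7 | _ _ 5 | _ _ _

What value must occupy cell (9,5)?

Row 9 already contains {4, 5, 7}.
Column 5 already contains {2, 3, 5, 6, 7, 8}.
Its 3×3 block (box 8) already contains {2, 3, 4, 5, 7, 8, 9}.
The only value from 1–9 not eliminated is 1, so (9,5) = 1.

1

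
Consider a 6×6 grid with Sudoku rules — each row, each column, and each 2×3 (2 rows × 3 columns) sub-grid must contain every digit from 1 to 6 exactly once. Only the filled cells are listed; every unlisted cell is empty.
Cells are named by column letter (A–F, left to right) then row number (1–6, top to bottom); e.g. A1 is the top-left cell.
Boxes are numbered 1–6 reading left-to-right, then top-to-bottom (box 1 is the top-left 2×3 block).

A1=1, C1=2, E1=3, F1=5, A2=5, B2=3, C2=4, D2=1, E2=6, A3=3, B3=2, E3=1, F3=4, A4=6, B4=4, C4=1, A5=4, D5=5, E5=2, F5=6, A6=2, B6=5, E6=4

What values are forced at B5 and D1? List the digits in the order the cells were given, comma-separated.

1,4

For B5:
  Row 5 already contains {2, 4, 5, 6}.
  Column B already contains {2, 3, 4, 5}.
  Its 2×3 block (box 5) already contains {2, 4, 5}.
  The only value from 1–6 not eliminated is 1, so B5 = 1.
For D1:
  Row 1 already contains {1, 2, 3, 5}.
  Column D already contains {1, 5}.
  Its 2×3 block (box 2) already contains {1, 3, 5, 6}.
  The only value from 1–6 not eliminated is 4, so D1 = 4.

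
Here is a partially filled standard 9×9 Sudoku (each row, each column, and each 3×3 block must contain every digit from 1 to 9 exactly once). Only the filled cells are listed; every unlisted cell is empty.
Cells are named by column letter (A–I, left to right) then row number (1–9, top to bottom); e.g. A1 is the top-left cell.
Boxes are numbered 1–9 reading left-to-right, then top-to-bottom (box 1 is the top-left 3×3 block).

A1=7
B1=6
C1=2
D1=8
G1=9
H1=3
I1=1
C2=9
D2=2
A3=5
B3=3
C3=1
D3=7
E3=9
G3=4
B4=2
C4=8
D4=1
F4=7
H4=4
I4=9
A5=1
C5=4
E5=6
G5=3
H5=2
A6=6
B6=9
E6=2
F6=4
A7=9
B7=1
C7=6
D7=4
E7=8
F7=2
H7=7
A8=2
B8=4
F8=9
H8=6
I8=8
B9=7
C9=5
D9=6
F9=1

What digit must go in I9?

Cell I9 itself could take any of {2, 3, 4} by direct elimination.
Consider where 4 can go in column I.
I2 is out (box 3 already has a 4).
I3 is out (row 3 already has a 4).
I5 is out (row 5 already has a 4).
I6 is out (row 6 already has a 4).
I7 is out (row 7 already has a 4).
So the only cell in column I that can hold 4 is I9.
Therefore I9 = 4.

4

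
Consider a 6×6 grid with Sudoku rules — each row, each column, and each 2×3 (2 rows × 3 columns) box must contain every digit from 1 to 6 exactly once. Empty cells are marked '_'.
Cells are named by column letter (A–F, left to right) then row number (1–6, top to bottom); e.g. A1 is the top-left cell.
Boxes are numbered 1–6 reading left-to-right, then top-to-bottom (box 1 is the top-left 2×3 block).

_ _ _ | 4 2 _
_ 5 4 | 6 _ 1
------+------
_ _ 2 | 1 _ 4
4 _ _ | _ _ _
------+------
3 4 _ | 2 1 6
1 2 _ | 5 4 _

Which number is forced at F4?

Cell F4 itself could take any of {2, 3, 5} by direct elimination.
Consider where 2 can go in box 4.
E3 is out (row 3 already has a 2).
D4 is out (column D already has a 2).
E4 is out (column E already has a 2).
So the only cell in box 4 that can hold 2 is F4.
Therefore F4 = 2.

2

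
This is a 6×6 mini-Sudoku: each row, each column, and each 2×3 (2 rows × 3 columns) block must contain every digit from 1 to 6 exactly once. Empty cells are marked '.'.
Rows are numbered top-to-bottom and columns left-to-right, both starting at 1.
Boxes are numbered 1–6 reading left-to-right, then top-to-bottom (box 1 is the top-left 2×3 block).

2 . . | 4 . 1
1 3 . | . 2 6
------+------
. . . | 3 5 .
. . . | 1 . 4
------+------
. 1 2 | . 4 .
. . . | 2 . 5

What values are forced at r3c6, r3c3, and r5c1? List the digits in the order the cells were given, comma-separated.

For r3c6:
  Row 3 already contains {3, 5}.
  Column 6 already contains {1, 4, 5, 6}.
  Its 2×3 block (box 4) already contains {1, 3, 4, 5}.
  The only value from 1–6 not eliminated is 2, so r3c6 = 2.
For r3c3:
  Consider where 1 can go in box 3.
  r3c1 is out (column 1 already has a 1).
  r3c2 is out (column 2 already has a 1).
  r4c1 is out (row 4 already has a 1).
  r4c2 is out (row 4 already has a 1).
  r4c3 is out (row 4 already has a 1).
  So the only cell in box 3 that can hold 1 is r3c3.
  So r3c3 = 1.
For r5c1:
  Consider where 5 can go in box 5.
  r6c1 is out (row 6 already has a 5).
  r6c2 is out (row 6 already has a 5).
  r6c3 is out (row 6 already has a 5).
  So the only cell in box 5 that can hold 5 is r5c1.
  So r5c1 = 5.

2,1,5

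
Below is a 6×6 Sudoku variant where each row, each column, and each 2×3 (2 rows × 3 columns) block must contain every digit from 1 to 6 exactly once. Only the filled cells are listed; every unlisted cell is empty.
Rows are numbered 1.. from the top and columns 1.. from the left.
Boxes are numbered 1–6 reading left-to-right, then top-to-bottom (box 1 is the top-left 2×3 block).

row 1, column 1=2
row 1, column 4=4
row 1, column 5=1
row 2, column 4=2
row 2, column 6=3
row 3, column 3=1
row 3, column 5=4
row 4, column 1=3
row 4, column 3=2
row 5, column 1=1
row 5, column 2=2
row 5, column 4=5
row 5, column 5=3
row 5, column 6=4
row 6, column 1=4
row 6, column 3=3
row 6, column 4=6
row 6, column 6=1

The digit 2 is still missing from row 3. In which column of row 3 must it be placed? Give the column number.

6

Consider where 2 can go in row 3.
row 3, column 1 is out (column 1 already has a 2).
row 3, column 2 is out (column 2 already has a 2).
row 3, column 4 is out (column 4 already has a 2).
So the only cell in row 3 that can hold 2 is row 3, column 6.
That is column 6.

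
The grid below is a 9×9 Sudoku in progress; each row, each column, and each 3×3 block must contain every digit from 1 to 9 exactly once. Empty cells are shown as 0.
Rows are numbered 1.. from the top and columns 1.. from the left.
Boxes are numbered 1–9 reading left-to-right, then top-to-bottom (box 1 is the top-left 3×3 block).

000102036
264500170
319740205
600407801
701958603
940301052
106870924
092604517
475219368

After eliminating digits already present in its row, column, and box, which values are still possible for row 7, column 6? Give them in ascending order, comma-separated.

3,5

Row 7 already contains {1, 2, 4, 6, 7, 8, 9}.
Column 6 already contains {1, 2, 4, 7, 8, 9}.
Its 3×3 block (box 8) already contains {1, 2, 4, 6, 7, 8, 9}.
Removing those from 1–9 leaves {3, 5} as the candidates for row 7, column 6.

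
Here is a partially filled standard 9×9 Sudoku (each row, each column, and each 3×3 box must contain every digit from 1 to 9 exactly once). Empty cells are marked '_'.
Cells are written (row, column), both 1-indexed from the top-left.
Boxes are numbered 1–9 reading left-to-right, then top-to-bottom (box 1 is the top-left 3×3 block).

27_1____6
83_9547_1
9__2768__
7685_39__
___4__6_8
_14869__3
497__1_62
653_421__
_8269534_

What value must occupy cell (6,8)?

7

Cell (6,8) itself could take any of {2, 5, 7} by direct elimination.
Consider where 7 can go in row 6.
(6,1) is out (column 1 already has a 7).
(6,7) is out (column 7 already has a 7).
So the only cell in row 6 that can hold 7 is (6,8).
Therefore (6,8) = 7.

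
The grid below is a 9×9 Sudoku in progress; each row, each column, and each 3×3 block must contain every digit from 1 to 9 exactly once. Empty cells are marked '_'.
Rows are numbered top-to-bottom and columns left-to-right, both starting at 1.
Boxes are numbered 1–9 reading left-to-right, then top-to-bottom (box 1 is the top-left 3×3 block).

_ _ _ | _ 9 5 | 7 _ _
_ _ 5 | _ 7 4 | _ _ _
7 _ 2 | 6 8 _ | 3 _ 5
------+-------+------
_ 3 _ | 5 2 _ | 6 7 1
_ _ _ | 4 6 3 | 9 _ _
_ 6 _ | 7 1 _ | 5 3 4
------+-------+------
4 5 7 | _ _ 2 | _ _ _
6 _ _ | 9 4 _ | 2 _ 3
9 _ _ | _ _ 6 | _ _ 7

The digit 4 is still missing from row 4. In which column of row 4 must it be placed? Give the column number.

Consider where 4 can go in row 4.
r4c1 is out (column 1 already has a 4).
r4c6 is out (column 6 already has a 4).
So the only cell in row 4 that can hold 4 is r4c3.
That is column 3.

3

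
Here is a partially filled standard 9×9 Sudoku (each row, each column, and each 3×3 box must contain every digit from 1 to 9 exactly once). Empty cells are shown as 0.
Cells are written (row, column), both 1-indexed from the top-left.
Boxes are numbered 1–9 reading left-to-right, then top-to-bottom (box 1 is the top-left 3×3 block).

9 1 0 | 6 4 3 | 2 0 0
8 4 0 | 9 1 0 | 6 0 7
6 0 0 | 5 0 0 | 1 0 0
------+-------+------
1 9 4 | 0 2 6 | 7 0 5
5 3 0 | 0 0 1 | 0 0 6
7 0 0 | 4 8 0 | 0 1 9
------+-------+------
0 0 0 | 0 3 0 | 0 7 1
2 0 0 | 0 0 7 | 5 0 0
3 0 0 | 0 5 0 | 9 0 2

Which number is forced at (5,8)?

Cell (5,8) itself could take any of {2, 4, 8} by direct elimination.
Consider where 2 can go in box 6.
(4,8) is out (row 4 already has a 2).
(5,7) is out (column 7 already has a 2).
(6,7) is out (column 7 already has a 2).
So the only cell in box 6 that can hold 2 is (5,8).
Therefore (5,8) = 2.

2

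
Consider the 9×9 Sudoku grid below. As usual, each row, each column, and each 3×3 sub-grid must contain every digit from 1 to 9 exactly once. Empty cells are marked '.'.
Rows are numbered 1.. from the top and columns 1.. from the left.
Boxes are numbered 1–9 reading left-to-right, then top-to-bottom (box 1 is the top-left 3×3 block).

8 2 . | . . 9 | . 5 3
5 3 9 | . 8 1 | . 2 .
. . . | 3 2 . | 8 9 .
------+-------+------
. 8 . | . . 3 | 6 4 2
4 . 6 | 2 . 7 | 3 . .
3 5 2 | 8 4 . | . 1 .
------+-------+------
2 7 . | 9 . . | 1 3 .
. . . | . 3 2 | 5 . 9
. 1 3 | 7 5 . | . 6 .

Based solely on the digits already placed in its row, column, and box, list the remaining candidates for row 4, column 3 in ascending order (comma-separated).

1,7

Row 4 already contains {2, 3, 4, 6, 8}.
Column 3 already contains {2, 3, 6, 9}.
Its 3×3 block (box 4) already contains {2, 3, 4, 5, 6, 8}.
Removing those from 1–9 leaves {1, 7} as the candidates for row 4, column 3.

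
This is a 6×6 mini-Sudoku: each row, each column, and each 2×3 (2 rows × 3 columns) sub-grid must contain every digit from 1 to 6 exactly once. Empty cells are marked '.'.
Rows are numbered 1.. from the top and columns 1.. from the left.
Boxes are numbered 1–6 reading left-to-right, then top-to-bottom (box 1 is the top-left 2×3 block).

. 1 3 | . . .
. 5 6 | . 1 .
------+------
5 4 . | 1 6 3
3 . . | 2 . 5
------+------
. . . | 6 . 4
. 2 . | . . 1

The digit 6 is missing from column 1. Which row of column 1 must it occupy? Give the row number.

6

Consider where 6 can go in column 1.
row 1, column 1 is out (box 1 already has a 6).
row 2, column 1 is out (row 2 already has a 6).
row 5, column 1 is out (row 5 already has a 6).
So the only cell in column 1 that can hold 6 is row 6, column 1.
That is row 6.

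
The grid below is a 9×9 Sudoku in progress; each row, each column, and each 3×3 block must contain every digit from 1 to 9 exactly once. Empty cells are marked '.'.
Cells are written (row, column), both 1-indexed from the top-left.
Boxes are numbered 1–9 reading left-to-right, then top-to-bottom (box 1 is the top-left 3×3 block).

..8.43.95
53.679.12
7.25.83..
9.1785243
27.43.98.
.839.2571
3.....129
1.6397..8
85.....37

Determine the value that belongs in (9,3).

9

Cell (9,3) itself could take any of {4, 9} by direct elimination.
Consider where 9 can go in column 3.
(2,3) is out (row 2 already has a 9).
(5,3) is out (row 5 already has a 9).
(7,3) is out (row 7 already has a 9).
So the only cell in column 3 that can hold 9 is (9,3).
Therefore (9,3) = 9.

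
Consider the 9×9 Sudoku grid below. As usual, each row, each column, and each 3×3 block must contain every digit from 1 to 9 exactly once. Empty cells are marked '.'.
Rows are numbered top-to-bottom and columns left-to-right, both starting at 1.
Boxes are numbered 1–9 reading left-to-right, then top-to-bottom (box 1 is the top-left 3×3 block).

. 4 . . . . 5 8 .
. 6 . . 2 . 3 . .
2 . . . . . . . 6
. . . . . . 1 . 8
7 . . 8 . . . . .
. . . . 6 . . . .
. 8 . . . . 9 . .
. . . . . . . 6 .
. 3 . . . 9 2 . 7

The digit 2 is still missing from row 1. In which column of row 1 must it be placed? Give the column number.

Consider where 2 can go in row 1.
R1C1 is out (column 1 already has a 2).
R1C3 is out (box 1 already has a 2).
R1C4 is out (box 2 already has a 2).
R1C5 is out (column 5 already has a 2).
R1C6 is out (box 2 already has a 2).
So the only cell in row 1 that can hold 2 is R1C9.
That is column 9.

9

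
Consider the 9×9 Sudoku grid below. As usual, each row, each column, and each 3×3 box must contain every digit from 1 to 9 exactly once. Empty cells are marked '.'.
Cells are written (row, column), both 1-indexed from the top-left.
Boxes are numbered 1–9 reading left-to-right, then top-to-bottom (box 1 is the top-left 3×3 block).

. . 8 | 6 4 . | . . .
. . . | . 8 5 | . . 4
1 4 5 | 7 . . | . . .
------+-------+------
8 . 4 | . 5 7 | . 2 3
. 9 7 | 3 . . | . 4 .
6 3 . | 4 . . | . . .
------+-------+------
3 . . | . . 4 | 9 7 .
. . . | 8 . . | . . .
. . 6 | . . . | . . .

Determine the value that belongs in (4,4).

Cell (4,4) itself could take any of {1, 9} by direct elimination.
Consider where 9 can go in row 4.
(4,2) is out (column 2 already has a 9).
(4,7) is out (column 7 already has a 9).
So the only cell in row 4 that can hold 9 is (4,4).
Therefore (4,4) = 9.

9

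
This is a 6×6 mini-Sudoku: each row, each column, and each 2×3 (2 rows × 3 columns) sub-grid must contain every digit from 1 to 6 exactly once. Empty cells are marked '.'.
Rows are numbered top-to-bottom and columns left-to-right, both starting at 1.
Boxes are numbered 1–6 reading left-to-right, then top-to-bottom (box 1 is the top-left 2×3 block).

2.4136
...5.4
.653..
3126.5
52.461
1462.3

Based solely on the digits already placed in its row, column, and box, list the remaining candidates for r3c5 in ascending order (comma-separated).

1,2,4

Row 3 already contains {3, 5, 6}.
Column 5 already contains {3, 6}.
Its 2×3 block (box 4) already contains {3, 5, 6}.
Removing those from 1–6 leaves {1, 2, 4} as the candidates for r3c5.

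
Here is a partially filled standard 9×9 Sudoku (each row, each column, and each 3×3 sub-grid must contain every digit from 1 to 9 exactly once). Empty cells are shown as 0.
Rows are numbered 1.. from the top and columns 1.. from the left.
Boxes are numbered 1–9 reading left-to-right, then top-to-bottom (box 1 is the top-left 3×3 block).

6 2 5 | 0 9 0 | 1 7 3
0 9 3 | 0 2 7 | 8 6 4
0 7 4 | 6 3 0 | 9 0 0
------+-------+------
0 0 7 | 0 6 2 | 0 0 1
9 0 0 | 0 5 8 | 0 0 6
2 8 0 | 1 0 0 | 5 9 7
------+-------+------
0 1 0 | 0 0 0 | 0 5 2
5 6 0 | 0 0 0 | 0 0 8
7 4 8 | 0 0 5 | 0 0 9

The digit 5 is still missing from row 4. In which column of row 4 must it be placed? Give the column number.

Consider where 5 can go in row 4.
row 4, column 1 is out (column 1 already has a 5).
row 4, column 4 is out (box 5 already has a 5).
row 4, column 7 is out (column 7 already has a 5).
row 4, column 8 is out (column 8 already has a 5).
So the only cell in row 4 that can hold 5 is row 4, column 2.
That is column 2.

2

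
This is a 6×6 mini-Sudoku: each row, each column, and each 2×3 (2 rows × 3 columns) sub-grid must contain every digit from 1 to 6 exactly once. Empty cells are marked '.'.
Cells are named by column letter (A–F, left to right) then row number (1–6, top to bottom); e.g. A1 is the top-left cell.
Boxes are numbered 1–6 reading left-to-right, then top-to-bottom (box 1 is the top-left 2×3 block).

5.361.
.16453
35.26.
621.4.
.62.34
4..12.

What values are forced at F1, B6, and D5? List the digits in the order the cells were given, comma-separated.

2,3,5

For F1:
  Row 1 already contains {1, 3, 5, 6}.
  Column F already contains {3, 4}.
  Its 2×3 block (box 2) already contains {1, 3, 4, 5, 6}.
  The only value from 1–6 not eliminated is 2, so F1 = 2.
For B6:
  Row 6 already contains {1, 2, 4}.
  Column B already contains {1, 2, 5, 6}.
  Its 2×3 block (box 5) already contains {2, 4, 6}.
  The only value from 1–6 not eliminated is 3, so B6 = 3.
For D5:
  Row 5 already contains {2, 3, 4, 6}.
  Column D already contains {1, 2, 4, 6}.
  Its 2×3 block (box 6) already contains {1, 2, 3, 4}.
  The only value from 1–6 not eliminated is 5, so D5 = 5.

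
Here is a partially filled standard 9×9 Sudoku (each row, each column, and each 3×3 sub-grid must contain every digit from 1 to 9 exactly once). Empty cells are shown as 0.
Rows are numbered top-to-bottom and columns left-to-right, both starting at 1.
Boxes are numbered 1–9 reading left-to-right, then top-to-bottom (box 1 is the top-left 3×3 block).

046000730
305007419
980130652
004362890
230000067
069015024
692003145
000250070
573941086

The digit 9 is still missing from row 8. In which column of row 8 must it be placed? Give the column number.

7

Consider where 9 can go in row 8.
r8c1 is out (column 1 already has a 9).
r8c2 is out (column 2 already has a 9).
r8c3 is out (column 3 already has a 9).
r8c6 is out (box 8 already has a 9).
r8c9 is out (column 9 already has a 9).
So the only cell in row 8 that can hold 9 is r8c7.
That is column 7.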